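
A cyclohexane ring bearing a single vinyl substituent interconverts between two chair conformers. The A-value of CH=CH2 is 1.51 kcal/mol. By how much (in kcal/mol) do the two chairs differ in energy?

1.51 kcal/mol

A monosubstituted cyclohexane has one chair with the vinyl group axial (E = A = 1.51 kcal/mol) and one with it equatorial (E = 0).
ΔE = 1.51 − 0 = 1.51 kcal/mol.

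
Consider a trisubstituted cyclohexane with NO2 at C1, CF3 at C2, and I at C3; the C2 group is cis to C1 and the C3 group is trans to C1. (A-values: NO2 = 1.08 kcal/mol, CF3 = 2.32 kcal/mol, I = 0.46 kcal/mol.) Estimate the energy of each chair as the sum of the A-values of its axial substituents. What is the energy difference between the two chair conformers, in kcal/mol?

Chair I (nitro axial, trifluoromethyl equatorial, iodo equatorial): E = 1.08 kcal/mol.
Chair II (nitro equatorial, trifluoromethyl axial, iodo axial): E = 2.78 kcal/mol.
ΔE = 2.78 − 1.08 = 1.70 kcal/mol; chair I is more stable.

1.70 kcal/mol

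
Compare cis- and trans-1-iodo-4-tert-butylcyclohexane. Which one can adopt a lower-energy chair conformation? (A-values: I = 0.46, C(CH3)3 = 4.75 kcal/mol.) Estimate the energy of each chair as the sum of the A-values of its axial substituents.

At 1,4 positions (parity opposite): cis → (a,e or e,a); trans → (e,e or a,a).
Best chair for cis: E = 0.46 kcal/mol; best chair for trans: E = 0.00 kcal/mol.
The trans isomer is lower by 0.46 kcal/mol.

trans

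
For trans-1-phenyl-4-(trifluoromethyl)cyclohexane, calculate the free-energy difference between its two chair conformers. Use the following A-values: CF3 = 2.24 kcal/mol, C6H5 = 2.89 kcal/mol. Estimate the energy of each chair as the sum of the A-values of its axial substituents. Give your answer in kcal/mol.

C1 and C4 have opposite parity, so for the trans isomer the two substituents are e,e in one chair and a,a in the other.
Chair I (trifluoromethyl axial, phenyl axial): E = 5.13 kcal/mol.
Chair II (trifluoromethyl equatorial, phenyl equatorial): E = 0.00 kcal/mol.
ΔE = 5.13 − 0.00 = 5.13 kcal/mol; chair II is more stable.

5.13 kcal/mol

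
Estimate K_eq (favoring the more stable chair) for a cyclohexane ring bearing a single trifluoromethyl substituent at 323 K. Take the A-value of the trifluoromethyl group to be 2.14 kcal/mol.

One chair has the trifluoromethyl group axial (E = 2.14 kcal/mol) and the other has it equatorial (E = 0).
ΔG = 2.14 kcal/mol between the two chairs.
K = exp(ΔG/RT) with R = 1.987×10⁻³ kcal mol⁻¹ K⁻¹ and T = 323 K gives K ≈ 28.1.

K ≈ 28.1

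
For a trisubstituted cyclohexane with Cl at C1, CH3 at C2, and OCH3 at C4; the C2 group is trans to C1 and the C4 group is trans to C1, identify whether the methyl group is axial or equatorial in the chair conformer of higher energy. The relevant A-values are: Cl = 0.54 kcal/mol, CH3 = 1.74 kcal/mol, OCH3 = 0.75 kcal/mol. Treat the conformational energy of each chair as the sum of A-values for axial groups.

Chair I (chloro axial, methyl axial, methoxy axial): E = 3.03 kcal/mol.
Chair II (chloro equatorial, methyl equatorial, methoxy equatorial): E = 0.00 kcal/mol.
Chair I is the less stable (higher-energy) conformer, and in that chair the methyl group is axial.

axial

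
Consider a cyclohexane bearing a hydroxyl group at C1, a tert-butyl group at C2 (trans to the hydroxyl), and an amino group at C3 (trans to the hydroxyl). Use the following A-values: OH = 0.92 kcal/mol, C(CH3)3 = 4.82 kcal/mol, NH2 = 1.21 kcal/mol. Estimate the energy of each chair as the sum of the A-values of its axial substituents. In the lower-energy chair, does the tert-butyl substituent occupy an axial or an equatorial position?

equatorial

Chair I (hydroxyl axial, tert-butyl axial, amino equatorial): E = 5.74 kcal/mol.
Chair II (hydroxyl equatorial, tert-butyl equatorial, amino axial): E = 1.21 kcal/mol.
Chair II is the more stable (lower-energy) conformer, and in that chair the tert-butyl group is equatorial.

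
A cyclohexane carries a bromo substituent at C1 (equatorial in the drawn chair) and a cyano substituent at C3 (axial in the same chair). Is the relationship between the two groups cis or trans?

C1 and C3 have the same parity, so their axial bonds point in the same direction.
With same-parity carbons, two substituents on the same face are both axial or both equatorial; opposite faces give one of each.
Here the groups are equatorial/axial → opposite face → trans.

trans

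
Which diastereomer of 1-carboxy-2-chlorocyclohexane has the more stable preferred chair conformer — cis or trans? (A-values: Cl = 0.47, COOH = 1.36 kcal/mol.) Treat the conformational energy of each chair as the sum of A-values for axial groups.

At 1,2 positions (parity opposite): cis → (a,e or e,a); trans → (e,e or a,a).
Best chair for cis: E = 0.47 kcal/mol; best chair for trans: E = 0.00 kcal/mol.
The trans isomer is lower by 0.47 kcal/mol.

trans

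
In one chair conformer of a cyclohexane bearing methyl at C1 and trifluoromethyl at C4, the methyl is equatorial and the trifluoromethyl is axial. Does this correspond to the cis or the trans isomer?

C1 and C4 have opposite parity, so their axial bonds point in opposite directions.
With opposite-parity carbons, two substituents on the same face are one axial and one equatorial; opposite faces give both axial or both equatorial.
Here the groups are equatorial/axial → same face → cis.

cis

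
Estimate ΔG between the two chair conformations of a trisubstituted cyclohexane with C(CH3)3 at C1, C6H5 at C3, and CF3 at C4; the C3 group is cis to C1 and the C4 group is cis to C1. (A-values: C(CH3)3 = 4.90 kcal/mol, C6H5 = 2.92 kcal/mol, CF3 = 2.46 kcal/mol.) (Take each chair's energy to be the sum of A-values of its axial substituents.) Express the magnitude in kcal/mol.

Chair I (tert-butyl axial, phenyl axial, trifluoromethyl equatorial): E = 7.82 kcal/mol.
Chair II (tert-butyl equatorial, phenyl equatorial, trifluoromethyl axial): E = 2.46 kcal/mol.
ΔE = 7.82 − 2.46 = 5.36 kcal/mol; chair II is more stable.

5.36 kcal/mol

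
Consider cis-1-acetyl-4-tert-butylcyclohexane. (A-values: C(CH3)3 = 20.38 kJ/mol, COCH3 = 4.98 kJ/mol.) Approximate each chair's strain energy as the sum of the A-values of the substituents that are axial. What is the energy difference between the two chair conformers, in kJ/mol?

C1 and C4 have opposite parity, so for the cis isomer the two substituents are one axial and one equatorial in each chair.
Chair I (tert-butyl axial, acetyl equatorial): E = 20.38 kJ/mol.
Chair II (tert-butyl equatorial, acetyl axial): E = 4.98 kJ/mol.
ΔE = 20.38 − 4.98 = 15.40 kJ/mol; chair II is more stable.

15.40 kJ/mol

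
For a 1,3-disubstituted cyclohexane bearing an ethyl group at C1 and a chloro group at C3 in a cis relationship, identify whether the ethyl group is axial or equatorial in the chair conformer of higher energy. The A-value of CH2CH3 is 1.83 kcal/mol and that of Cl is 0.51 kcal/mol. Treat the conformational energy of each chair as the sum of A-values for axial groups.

C1 and C3 have the same parity, so for the cis isomer the two substituents are e,e in one chair and a,a in the other.
Chair I (ethyl axial, chloro axial): E = 2.34 kcal/mol.
Chair II (ethyl equatorial, chloro equatorial): E = 0.00 kcal/mol.
Chair I is the less stable (higher-energy) conformer, and in that chair the ethyl group is axial.

axial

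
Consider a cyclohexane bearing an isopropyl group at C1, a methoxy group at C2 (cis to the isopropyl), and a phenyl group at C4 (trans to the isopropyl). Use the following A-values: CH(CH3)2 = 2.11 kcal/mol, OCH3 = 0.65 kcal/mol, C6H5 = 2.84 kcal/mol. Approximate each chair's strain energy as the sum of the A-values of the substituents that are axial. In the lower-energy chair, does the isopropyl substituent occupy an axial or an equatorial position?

Chair I (isopropyl axial, methoxy equatorial, phenyl axial): E = 4.95 kcal/mol.
Chair II (isopropyl equatorial, methoxy axial, phenyl equatorial): E = 0.65 kcal/mol.
Chair II is the more stable (lower-energy) conformer, and in that chair the isopropyl group is equatorial.

equatorial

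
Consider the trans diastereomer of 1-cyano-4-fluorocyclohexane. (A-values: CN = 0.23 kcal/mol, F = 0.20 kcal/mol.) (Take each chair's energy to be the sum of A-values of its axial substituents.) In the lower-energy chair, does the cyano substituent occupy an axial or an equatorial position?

C1 and C4 have opposite parity, so for the trans isomer the two substituents are e,e in one chair and a,a in the other.
Chair I (cyano axial, fluoro axial): E = 0.43 kcal/mol.
Chair II (cyano equatorial, fluoro equatorial): E = 0.00 kcal/mol.
Chair II is the more stable (lower-energy) conformer, and in that chair the cyano group is equatorial.

equatorial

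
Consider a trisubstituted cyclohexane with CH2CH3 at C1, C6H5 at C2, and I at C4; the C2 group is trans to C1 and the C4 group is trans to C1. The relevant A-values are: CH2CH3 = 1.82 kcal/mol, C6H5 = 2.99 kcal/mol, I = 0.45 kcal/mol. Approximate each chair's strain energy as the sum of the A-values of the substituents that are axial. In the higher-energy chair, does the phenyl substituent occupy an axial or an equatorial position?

Chair I (ethyl axial, phenyl axial, iodo axial): E = 5.26 kcal/mol.
Chair II (ethyl equatorial, phenyl equatorial, iodo equatorial): E = 0.00 kcal/mol.
Chair I is the less stable (higher-energy) conformer, and in that chair the phenyl group is axial.

axial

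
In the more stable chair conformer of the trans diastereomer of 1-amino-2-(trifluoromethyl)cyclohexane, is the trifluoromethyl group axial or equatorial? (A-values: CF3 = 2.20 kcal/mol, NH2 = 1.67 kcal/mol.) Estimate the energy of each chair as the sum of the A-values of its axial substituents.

C1 and C2 have opposite parity, so for the trans isomer the two substituents are e,e in one chair and a,a in the other.
Chair I (trifluoromethyl axial, amino axial): E = 3.87 kcal/mol.
Chair II (trifluoromethyl equatorial, amino equatorial): E = 0.00 kcal/mol.
Chair II is the more stable (lower-energy) conformer, and in that chair the trifluoromethyl group is equatorial.

equatorial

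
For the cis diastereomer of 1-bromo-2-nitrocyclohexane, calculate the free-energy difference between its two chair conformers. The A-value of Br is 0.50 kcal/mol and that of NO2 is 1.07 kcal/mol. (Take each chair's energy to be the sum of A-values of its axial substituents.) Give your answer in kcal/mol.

0.57 kcal/mol

C1 and C2 have opposite parity, so for the cis isomer the two substituents are one axial and one equatorial in each chair.
Chair I (bromo axial, nitro equatorial): E = 0.50 kcal/mol.
Chair II (bromo equatorial, nitro axial): E = 1.07 kcal/mol.
ΔE = 1.07 − 0.50 = 0.57 kcal/mol; chair I is more stable.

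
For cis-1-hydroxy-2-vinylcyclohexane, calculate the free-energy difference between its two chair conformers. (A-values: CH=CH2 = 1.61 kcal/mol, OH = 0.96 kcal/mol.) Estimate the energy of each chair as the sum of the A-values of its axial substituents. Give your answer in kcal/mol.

0.65 kcal/mol

C1 and C2 have opposite parity, so for the cis isomer the two substituents are one axial and one equatorial in each chair.
Chair I (vinyl axial, hydroxyl equatorial): E = 1.61 kcal/mol.
Chair II (vinyl equatorial, hydroxyl axial): E = 0.96 kcal/mol.
ΔE = 1.61 − 0.96 = 0.65 kcal/mol; chair II is more stable.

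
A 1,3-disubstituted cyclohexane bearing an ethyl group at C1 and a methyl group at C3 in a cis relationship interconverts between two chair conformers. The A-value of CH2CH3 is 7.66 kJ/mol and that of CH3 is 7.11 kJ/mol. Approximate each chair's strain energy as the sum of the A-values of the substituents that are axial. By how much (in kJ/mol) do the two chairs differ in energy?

14.77 kJ/mol

C1 and C3 have the same parity, so for the cis isomer the two substituents are e,e in one chair and a,a in the other.
Chair I (ethyl axial, methyl axial): E = 14.77 kJ/mol.
Chair II (ethyl equatorial, methyl equatorial): E = 0.00 kJ/mol.
ΔE = 14.77 − 0.00 = 14.77 kJ/mol; chair II is more stable.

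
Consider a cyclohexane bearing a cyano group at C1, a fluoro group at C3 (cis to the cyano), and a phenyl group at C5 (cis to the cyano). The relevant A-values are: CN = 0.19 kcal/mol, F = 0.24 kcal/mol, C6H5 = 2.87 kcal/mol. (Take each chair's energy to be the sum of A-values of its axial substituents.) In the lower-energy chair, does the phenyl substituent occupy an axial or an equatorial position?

equatorial

Chair I (cyano axial, fluoro axial, phenyl axial): E = 3.30 kcal/mol.
Chair II (cyano equatorial, fluoro equatorial, phenyl equatorial): E = 0.00 kcal/mol.
Chair II is the more stable (lower-energy) conformer, and in that chair the phenyl group is equatorial.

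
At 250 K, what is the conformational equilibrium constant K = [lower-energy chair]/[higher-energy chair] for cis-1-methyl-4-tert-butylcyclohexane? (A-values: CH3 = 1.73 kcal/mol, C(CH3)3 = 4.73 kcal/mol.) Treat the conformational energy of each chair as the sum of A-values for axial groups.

C1 and C4 have opposite parity, so for the cis isomer the two substituents are one axial and one equatorial in each chair.
Chair I (methyl axial, tert-butyl equatorial): E = 1.73 kcal/mol; chair II (methyl equatorial, tert-butyl axial): E = 4.73 kcal/mol.
ΔG = 3.00 kcal/mol between the two chairs.
K = exp(ΔG/RT) with R = 1.987×10⁻³ kcal mol⁻¹ K⁻¹ and T = 250 K gives K ≈ 420.

K ≈ 420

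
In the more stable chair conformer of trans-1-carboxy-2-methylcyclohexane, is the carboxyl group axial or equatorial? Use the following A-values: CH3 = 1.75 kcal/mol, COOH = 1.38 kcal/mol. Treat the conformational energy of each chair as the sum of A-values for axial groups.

C1 and C2 have opposite parity, so for the trans isomer the two substituents are e,e in one chair and a,a in the other.
Chair I (methyl axial, carboxyl axial): E = 3.13 kcal/mol.
Chair II (methyl equatorial, carboxyl equatorial): E = 0.00 kcal/mol.
Chair II is the more stable (lower-energy) conformer, and in that chair the carboxyl group is equatorial.

equatorial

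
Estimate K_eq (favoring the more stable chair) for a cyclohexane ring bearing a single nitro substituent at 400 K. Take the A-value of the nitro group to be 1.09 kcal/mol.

K ≈ 3.94

One chair has the nitro group axial (E = 1.09 kcal/mol) and the other has it equatorial (E = 0).
ΔG = 1.09 kcal/mol between the two chairs.
K = exp(ΔG/RT) with R = 1.987×10⁻³ kcal mol⁻¹ K⁻¹ and T = 400 K gives K ≈ 3.94.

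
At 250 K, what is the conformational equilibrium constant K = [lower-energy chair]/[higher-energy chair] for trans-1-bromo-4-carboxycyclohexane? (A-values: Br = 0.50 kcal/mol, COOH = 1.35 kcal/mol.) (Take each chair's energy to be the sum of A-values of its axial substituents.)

K ≈ 41.4

C1 and C4 have opposite parity, so for the trans isomer the two substituents are e,e in one chair and a,a in the other.
Chair I (bromo axial, carboxyl axial): E = 1.85 kcal/mol; chair II (bromo equatorial, carboxyl equatorial): E = 0.00 kcal/mol.
ΔG = 1.85 kcal/mol between the two chairs.
K = exp(ΔG/RT) with R = 1.987×10⁻³ kcal mol⁻¹ K⁻¹ and T = 250 K gives K ≈ 41.4.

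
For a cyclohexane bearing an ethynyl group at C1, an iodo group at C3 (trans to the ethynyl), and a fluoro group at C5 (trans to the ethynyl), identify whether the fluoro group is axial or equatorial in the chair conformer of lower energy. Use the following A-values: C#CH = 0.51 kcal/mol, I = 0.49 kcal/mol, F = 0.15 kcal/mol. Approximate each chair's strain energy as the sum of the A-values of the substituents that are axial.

equatorial

Chair I (ethynyl axial, iodo equatorial, fluoro equatorial): E = 0.51 kcal/mol.
Chair II (ethynyl equatorial, iodo axial, fluoro axial): E = 0.64 kcal/mol.
Chair I is the more stable (lower-energy) conformer, and in that chair the fluoro group is equatorial.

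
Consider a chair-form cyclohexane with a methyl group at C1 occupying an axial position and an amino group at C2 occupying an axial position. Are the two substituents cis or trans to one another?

C1 and C2 have opposite parity, so their axial bonds point in opposite directions.
With opposite-parity carbons, two substituents on the same face are one axial and one equatorial; opposite faces give both axial or both equatorial.
Here the groups are axial/axial → opposite face → trans.

trans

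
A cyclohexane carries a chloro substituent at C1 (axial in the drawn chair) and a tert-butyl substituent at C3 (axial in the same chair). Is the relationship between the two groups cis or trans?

cis

C1 and C3 have the same parity, so their axial bonds point in the same direction.
With same-parity carbons, two substituents on the same face are both axial or both equatorial; opposite faces give one of each.
Here the groups are axial/axial → same face → cis.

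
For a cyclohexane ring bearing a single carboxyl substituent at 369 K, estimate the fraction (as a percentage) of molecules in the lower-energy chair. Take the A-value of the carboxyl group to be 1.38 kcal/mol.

86.8%

One chair has the carboxyl group axial (E = 1.38 kcal/mol) and the other has it equatorial (E = 0).
ΔG = 1.38 kcal/mol between the two chairs.
K = exp(ΔG/RT) with R = 1.987×10⁻³ kcal mol⁻¹ K⁻¹ and T = 369 K gives K ≈ 6.57.
Fraction in the lower-energy chair = K/(K+1) = 86.8%.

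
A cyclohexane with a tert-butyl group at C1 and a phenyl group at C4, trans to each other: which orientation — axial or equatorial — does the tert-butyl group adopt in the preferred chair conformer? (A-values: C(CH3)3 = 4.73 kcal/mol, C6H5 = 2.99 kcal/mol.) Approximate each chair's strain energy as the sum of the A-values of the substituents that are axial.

equatorial

C1 and C4 have opposite parity, so for the trans isomer the two substituents are e,e in one chair and a,a in the other.
Chair I (tert-butyl axial, phenyl axial): E = 7.72 kcal/mol.
Chair II (tert-butyl equatorial, phenyl equatorial): E = 0.00 kcal/mol.
Chair II is the more stable (lower-energy) conformer, and in that chair the tert-butyl group is equatorial.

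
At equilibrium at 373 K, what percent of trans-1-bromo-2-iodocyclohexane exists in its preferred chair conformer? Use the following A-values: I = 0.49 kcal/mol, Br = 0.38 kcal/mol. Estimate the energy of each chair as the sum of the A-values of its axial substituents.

C1 and C2 have opposite parity, so for the trans isomer the two substituents are e,e in one chair and a,a in the other.
Chair I (iodo axial, bromo axial): E = 0.87 kcal/mol; chair II (iodo equatorial, bromo equatorial): E = 0.00 kcal/mol.
ΔG = 0.87 kcal/mol between the two chairs.
K = exp(ΔG/RT) with R = 1.987×10⁻³ kcal mol⁻¹ K⁻¹ and T = 373 K gives K ≈ 3.23.
Fraction in the lower-energy chair = K/(K+1) = 76.4%.

76.4%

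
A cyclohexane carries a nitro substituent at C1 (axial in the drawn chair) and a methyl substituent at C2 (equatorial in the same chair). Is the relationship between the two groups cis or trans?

cis

C1 and C2 have opposite parity, so their axial bonds point in opposite directions.
With opposite-parity carbons, two substituents on the same face are one axial and one equatorial; opposite faces give both axial or both equatorial.
Here the groups are axial/equatorial → same face → cis.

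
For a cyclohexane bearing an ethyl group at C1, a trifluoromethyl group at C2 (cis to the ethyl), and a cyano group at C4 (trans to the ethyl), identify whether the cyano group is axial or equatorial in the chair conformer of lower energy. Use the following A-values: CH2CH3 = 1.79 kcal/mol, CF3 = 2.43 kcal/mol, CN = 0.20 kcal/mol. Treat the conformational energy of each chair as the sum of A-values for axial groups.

Chair I (ethyl axial, trifluoromethyl equatorial, cyano axial): E = 1.99 kcal/mol.
Chair II (ethyl equatorial, trifluoromethyl axial, cyano equatorial): E = 2.43 kcal/mol.
Chair I is the more stable (lower-energy) conformer, and in that chair the cyano group is axial.

axial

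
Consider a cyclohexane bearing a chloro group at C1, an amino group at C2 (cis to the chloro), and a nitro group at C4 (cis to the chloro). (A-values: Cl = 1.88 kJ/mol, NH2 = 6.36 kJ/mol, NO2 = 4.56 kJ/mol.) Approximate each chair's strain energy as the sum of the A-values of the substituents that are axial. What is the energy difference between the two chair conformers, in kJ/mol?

Chair I (chloro axial, amino equatorial, nitro equatorial): E = 1.88 kJ/mol.
Chair II (chloro equatorial, amino axial, nitro axial): E = 10.92 kJ/mol.
ΔE = 10.92 − 1.88 = 9.04 kJ/mol; chair I is more stable.

9.04 kJ/mol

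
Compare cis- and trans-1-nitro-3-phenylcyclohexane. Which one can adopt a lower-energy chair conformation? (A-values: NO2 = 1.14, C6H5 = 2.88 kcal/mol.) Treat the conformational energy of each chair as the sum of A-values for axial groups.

cis

At 1,3 positions (parity same): cis → (e,e or a,a); trans → (a,e or e,a).
Best chair for cis: E = 0.00 kcal/mol; best chair for trans: E = 1.14 kcal/mol.
The cis isomer is lower by 1.14 kcal/mol.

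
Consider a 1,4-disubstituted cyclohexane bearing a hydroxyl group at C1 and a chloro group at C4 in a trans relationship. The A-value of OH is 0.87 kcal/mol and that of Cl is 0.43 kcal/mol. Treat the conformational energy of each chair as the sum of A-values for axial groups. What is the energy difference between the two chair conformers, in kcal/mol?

1.30 kcal/mol

C1 and C4 have opposite parity, so for the trans isomer the two substituents are e,e in one chair and a,a in the other.
Chair I (hydroxyl axial, chloro axial): E = 1.30 kcal/mol.
Chair II (hydroxyl equatorial, chloro equatorial): E = 0.00 kcal/mol.
ΔE = 1.30 − 0.00 = 1.30 kcal/mol; chair II is more stable.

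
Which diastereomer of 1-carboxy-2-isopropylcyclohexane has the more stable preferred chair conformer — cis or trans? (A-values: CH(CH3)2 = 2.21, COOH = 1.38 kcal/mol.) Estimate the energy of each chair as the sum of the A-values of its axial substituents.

At 1,2 positions (parity opposite): cis → (a,e or e,a); trans → (e,e or a,a).
Best chair for cis: E = 1.38 kcal/mol; best chair for trans: E = 0.00 kcal/mol.
The trans isomer is lower by 1.38 kcal/mol.

trans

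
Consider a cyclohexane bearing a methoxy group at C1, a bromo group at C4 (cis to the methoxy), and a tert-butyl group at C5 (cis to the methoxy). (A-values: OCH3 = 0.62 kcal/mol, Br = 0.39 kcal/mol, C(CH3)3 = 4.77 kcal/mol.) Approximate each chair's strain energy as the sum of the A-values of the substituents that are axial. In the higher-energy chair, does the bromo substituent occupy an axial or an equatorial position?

Chair I (methoxy axial, bromo equatorial, tert-butyl axial): E = 5.39 kcal/mol.
Chair II (methoxy equatorial, bromo axial, tert-butyl equatorial): E = 0.39 kcal/mol.
Chair I is the less stable (higher-energy) conformer, and in that chair the bromo group is equatorial.

equatorial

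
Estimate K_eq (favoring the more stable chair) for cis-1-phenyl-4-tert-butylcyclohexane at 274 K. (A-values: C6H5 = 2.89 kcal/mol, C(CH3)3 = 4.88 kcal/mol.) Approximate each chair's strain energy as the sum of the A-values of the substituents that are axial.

C1 and C4 have opposite parity, so for the cis isomer the two substituents are one axial and one equatorial in each chair.
Chair I (phenyl axial, tert-butyl equatorial): E = 2.89 kcal/mol; chair II (phenyl equatorial, tert-butyl axial): E = 4.88 kcal/mol.
ΔG = 1.99 kcal/mol between the two chairs.
K = exp(ΔG/RT) with R = 1.987×10⁻³ kcal mol⁻¹ K⁻¹ and T = 274 K gives K ≈ 38.7.

K ≈ 38.7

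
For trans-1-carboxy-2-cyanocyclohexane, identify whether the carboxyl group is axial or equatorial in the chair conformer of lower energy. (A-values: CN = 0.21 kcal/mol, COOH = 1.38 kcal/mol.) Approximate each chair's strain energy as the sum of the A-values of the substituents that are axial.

C1 and C2 have opposite parity, so for the trans isomer the two substituents are e,e in one chair and a,a in the other.
Chair I (cyano axial, carboxyl axial): E = 1.59 kcal/mol.
Chair II (cyano equatorial, carboxyl equatorial): E = 0.00 kcal/mol.
Chair II is the more stable (lower-energy) conformer, and in that chair the carboxyl group is equatorial.

equatorial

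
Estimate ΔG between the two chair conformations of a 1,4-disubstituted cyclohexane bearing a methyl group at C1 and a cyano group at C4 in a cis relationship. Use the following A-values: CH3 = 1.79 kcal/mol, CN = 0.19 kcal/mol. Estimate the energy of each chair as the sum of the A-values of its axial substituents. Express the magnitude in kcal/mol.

C1 and C4 have opposite parity, so for the cis isomer the two substituents are one axial and one equatorial in each chair.
Chair I (methyl axial, cyano equatorial): E = 1.79 kcal/mol.
Chair II (methyl equatorial, cyano axial): E = 0.19 kcal/mol.
ΔE = 1.79 − 0.19 = 1.60 kcal/mol; chair II is more stable.

1.60 kcal/mol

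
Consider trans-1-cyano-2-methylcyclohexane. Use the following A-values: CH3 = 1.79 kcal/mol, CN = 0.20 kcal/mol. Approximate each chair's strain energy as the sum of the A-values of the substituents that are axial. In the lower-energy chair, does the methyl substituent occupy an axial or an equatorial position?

equatorial

C1 and C2 have opposite parity, so for the trans isomer the two substituents are e,e in one chair and a,a in the other.
Chair I (methyl axial, cyano axial): E = 1.99 kcal/mol.
Chair II (methyl equatorial, cyano equatorial): E = 0.00 kcal/mol.
Chair II is the more stable (lower-energy) conformer, and in that chair the methyl group is equatorial.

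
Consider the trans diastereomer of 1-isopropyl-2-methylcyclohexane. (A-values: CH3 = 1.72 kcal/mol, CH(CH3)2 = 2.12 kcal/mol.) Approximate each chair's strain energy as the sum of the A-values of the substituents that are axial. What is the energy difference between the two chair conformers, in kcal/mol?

3.84 kcal/mol

C1 and C2 have opposite parity, so for the trans isomer the two substituents are e,e in one chair and a,a in the other.
Chair I (methyl axial, isopropyl axial): E = 3.84 kcal/mol.
Chair II (methyl equatorial, isopropyl equatorial): E = 0.00 kcal/mol.
ΔE = 3.84 − 0.00 = 3.84 kcal/mol; chair II is more stable.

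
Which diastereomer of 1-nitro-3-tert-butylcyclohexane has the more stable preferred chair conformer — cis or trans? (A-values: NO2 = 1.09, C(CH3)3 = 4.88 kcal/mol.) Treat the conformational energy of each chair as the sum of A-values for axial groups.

cis

At 1,3 positions (parity same): cis → (e,e or a,a); trans → (a,e or e,a).
Best chair for cis: E = 0.00 kcal/mol; best chair for trans: E = 1.09 kcal/mol.
The cis isomer is lower by 1.09 kcal/mol.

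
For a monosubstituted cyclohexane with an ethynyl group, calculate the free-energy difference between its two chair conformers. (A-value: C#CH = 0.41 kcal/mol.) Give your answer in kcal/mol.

0.41 kcal/mol

A monosubstituted cyclohexane has one chair with the ethynyl group axial (E = A = 0.41 kcal/mol) and one with it equatorial (E = 0).
ΔE = 0.41 − 0 = 0.41 kcal/mol.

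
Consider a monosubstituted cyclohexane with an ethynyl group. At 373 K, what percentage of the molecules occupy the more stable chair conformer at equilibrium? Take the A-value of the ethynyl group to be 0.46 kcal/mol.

One chair has the ethynyl group axial (E = 0.46 kcal/mol) and the other has it equatorial (E = 0).
ΔG = 0.46 kcal/mol between the two chairs.
K = exp(ΔG/RT) with R = 1.987×10⁻³ kcal mol⁻¹ K⁻¹ and T = 373 K gives K ≈ 1.86.
Fraction in the lower-energy chair = K/(K+1) = 65.0%.

65.0%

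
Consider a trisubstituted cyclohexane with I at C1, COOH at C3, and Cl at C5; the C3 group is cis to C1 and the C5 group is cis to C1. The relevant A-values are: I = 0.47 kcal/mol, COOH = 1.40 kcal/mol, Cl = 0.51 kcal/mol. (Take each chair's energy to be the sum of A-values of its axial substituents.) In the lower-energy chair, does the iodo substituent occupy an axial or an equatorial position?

Chair I (iodo axial, carboxyl axial, chloro axial): E = 2.38 kcal/mol.
Chair II (iodo equatorial, carboxyl equatorial, chloro equatorial): E = 0.00 kcal/mol.
Chair II is the more stable (lower-energy) conformer, and in that chair the iodo group is equatorial.

equatorial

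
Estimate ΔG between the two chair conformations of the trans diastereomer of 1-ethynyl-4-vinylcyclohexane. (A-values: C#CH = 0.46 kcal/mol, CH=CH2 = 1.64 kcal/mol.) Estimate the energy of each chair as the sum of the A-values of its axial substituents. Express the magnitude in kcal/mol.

C1 and C4 have opposite parity, so for the trans isomer the two substituents are e,e in one chair and a,a in the other.
Chair I (ethynyl axial, vinyl axial): E = 2.10 kcal/mol.
Chair II (ethynyl equatorial, vinyl equatorial): E = 0.00 kcal/mol.
ΔE = 2.10 − 0.00 = 2.10 kcal/mol; chair II is more stable.

2.10 kcal/mol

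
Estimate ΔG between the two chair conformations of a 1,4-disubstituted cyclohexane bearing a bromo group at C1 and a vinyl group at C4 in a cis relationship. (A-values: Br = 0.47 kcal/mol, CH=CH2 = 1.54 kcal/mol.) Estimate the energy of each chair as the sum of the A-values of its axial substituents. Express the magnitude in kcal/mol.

C1 and C4 have opposite parity, so for the cis isomer the two substituents are one axial and one equatorial in each chair.
Chair I (bromo axial, vinyl equatorial): E = 0.47 kcal/mol.
Chair II (bromo equatorial, vinyl axial): E = 1.54 kcal/mol.
ΔE = 1.54 − 0.47 = 1.07 kcal/mol; chair I is more stable.

1.07 kcal/mol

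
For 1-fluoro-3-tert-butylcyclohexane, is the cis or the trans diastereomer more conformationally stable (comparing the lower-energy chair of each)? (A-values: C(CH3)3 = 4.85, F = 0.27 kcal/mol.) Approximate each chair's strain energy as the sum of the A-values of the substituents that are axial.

cis

At 1,3 positions (parity same): cis → (e,e or a,a); trans → (a,e or e,a).
Best chair for cis: E = 0.00 kcal/mol; best chair for trans: E = 0.27 kcal/mol.
The cis isomer is lower by 0.27 kcal/mol.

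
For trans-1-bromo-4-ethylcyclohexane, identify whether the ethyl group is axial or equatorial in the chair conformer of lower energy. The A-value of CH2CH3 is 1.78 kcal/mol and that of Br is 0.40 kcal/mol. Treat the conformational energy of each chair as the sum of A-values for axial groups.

equatorial

C1 and C4 have opposite parity, so for the trans isomer the two substituents are e,e in one chair and a,a in the other.
Chair I (ethyl axial, bromo axial): E = 2.18 kcal/mol.
Chair II (ethyl equatorial, bromo equatorial): E = 0.00 kcal/mol.
Chair II is the more stable (lower-energy) conformer, and in that chair the ethyl group is equatorial.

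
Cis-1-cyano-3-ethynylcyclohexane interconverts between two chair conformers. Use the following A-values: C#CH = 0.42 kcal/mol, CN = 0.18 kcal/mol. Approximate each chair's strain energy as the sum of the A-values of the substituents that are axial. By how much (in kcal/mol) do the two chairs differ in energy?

0.60 kcal/mol

C1 and C3 have the same parity, so for the cis isomer the two substituents are e,e in one chair and a,a in the other.
Chair I (ethynyl axial, cyano axial): E = 0.60 kcal/mol.
Chair II (ethynyl equatorial, cyano equatorial): E = 0.00 kcal/mol.
ΔE = 0.60 − 0.00 = 0.60 kcal/mol; chair II is more stable.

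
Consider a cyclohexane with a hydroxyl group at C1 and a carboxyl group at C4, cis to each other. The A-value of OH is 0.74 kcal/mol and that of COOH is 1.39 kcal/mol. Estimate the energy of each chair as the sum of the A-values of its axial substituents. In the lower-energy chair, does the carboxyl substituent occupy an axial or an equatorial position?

equatorial

C1 and C4 have opposite parity, so for the cis isomer the two substituents are one axial and one equatorial in each chair.
Chair I (hydroxyl axial, carboxyl equatorial): E = 0.74 kcal/mol.
Chair II (hydroxyl equatorial, carboxyl axial): E = 1.39 kcal/mol.
Chair I is the more stable (lower-energy) conformer, and in that chair the carboxyl group is equatorial.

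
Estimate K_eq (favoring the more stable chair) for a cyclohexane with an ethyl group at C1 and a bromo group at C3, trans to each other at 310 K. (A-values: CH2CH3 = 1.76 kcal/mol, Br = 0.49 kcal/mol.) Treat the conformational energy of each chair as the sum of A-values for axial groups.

K ≈ 7.86

C1 and C3 have the same parity, so for the trans isomer the two substituents are one axial and one equatorial in each chair.
Chair I (ethyl axial, bromo equatorial): E = 1.76 kcal/mol; chair II (ethyl equatorial, bromo axial): E = 0.49 kcal/mol.
ΔG = 1.27 kcal/mol between the two chairs.
K = exp(ΔG/RT) with R = 1.987×10⁻³ kcal mol⁻¹ K⁻¹ and T = 310 K gives K ≈ 7.86.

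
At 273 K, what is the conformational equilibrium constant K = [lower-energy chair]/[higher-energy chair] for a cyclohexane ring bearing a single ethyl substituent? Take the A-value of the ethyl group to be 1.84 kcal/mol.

K ≈ 29.7

One chair has the ethyl group axial (E = 1.84 kcal/mol) and the other has it equatorial (E = 0).
ΔG = 1.84 kcal/mol between the two chairs.
K = exp(ΔG/RT) with R = 1.987×10⁻³ kcal mol⁻¹ K⁻¹ and T = 273 K gives K ≈ 29.7.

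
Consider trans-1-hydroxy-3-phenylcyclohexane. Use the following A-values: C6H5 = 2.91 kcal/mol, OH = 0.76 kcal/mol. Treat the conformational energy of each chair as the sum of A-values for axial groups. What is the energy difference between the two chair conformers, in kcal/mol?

2.15 kcal/mol

C1 and C3 have the same parity, so for the trans isomer the two substituents are one axial and one equatorial in each chair.
Chair I (phenyl axial, hydroxyl equatorial): E = 2.91 kcal/mol.
Chair II (phenyl equatorial, hydroxyl axial): E = 0.76 kcal/mol.
ΔE = 2.91 − 0.76 = 2.15 kcal/mol; chair II is more stable.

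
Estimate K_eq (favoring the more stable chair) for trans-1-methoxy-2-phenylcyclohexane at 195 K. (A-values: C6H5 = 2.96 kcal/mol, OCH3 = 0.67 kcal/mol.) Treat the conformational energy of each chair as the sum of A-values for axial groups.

C1 and C2 have opposite parity, so for the trans isomer the two substituents are e,e in one chair and a,a in the other.
Chair I (phenyl axial, methoxy axial): E = 3.63 kcal/mol; chair II (phenyl equatorial, methoxy equatorial): E = 0.00 kcal/mol.
ΔG = 3.63 kcal/mol between the two chairs.
K = exp(ΔG/RT) with R = 1.987×10⁻³ kcal mol⁻¹ K⁻¹ and T = 195 K gives K ≈ 1.17e+04.

K ≈ 11715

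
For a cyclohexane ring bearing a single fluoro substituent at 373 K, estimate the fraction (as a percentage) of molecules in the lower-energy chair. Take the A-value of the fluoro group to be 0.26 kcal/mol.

58.7%

One chair has the fluoro group axial (E = 0.26 kcal/mol) and the other has it equatorial (E = 0).
ΔG = 0.26 kcal/mol between the two chairs.
K = exp(ΔG/RT) with R = 1.987×10⁻³ kcal mol⁻¹ K⁻¹ and T = 373 K gives K ≈ 1.42.
Fraction in the lower-energy chair = K/(K+1) = 58.7%.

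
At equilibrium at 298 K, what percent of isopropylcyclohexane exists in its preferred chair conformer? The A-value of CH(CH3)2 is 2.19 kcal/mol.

97.6%

One chair has the isopropyl group axial (E = 2.19 kcal/mol) and the other has it equatorial (E = 0).
ΔG = 2.19 kcal/mol between the two chairs.
K = exp(ΔG/RT) with R = 1.987×10⁻³ kcal mol⁻¹ K⁻¹ and T = 298 K gives K ≈ 40.4.
Fraction in the lower-energy chair = K/(K+1) = 97.6%.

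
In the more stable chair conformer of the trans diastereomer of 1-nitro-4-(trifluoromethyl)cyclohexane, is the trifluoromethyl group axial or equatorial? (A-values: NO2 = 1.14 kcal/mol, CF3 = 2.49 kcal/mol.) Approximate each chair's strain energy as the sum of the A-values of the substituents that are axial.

equatorial

C1 and C4 have opposite parity, so for the trans isomer the two substituents are e,e in one chair and a,a in the other.
Chair I (nitro axial, trifluoromethyl axial): E = 3.63 kcal/mol.
Chair II (nitro equatorial, trifluoromethyl equatorial): E = 0.00 kcal/mol.
Chair II is the more stable (lower-energy) conformer, and in that chair the trifluoromethyl group is equatorial.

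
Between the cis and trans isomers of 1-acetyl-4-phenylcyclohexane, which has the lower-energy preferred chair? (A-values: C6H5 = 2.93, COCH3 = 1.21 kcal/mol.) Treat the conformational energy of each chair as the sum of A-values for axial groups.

trans

At 1,4 positions (parity opposite): cis → (a,e or e,a); trans → (e,e or a,a).
Best chair for cis: E = 1.21 kcal/mol; best chair for trans: E = 0.00 kcal/mol.
The trans isomer is lower by 1.21 kcal/mol.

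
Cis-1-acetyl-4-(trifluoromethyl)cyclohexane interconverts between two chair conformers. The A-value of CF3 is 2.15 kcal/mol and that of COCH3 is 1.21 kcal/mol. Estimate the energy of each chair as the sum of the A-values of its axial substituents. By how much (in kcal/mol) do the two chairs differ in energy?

0.94 kcal/mol

C1 and C4 have opposite parity, so for the cis isomer the two substituents are one axial and one equatorial in each chair.
Chair I (trifluoromethyl axial, acetyl equatorial): E = 2.15 kcal/mol.
Chair II (trifluoromethyl equatorial, acetyl axial): E = 1.21 kcal/mol.
ΔE = 2.15 − 1.21 = 0.94 kcal/mol; chair II is more stable.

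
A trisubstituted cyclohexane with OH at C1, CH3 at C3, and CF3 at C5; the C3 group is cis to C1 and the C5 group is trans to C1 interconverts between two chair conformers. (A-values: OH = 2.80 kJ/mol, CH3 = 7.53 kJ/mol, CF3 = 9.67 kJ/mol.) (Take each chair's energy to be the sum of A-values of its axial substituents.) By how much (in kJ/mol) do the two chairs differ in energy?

0.66 kJ/mol

Chair I (hydroxyl axial, methyl axial, trifluoromethyl equatorial): E = 10.33 kJ/mol.
Chair II (hydroxyl equatorial, methyl equatorial, trifluoromethyl axial): E = 9.67 kJ/mol.
ΔE = 10.33 − 9.67 = 0.66 kJ/mol; chair II is more stable.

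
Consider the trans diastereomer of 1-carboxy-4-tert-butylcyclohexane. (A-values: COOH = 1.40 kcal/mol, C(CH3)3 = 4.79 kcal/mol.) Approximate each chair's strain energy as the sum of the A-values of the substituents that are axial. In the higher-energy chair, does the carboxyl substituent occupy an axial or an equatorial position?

axial

C1 and C4 have opposite parity, so for the trans isomer the two substituents are e,e in one chair and a,a in the other.
Chair I (carboxyl axial, tert-butyl axial): E = 6.19 kcal/mol.
Chair II (carboxyl equatorial, tert-butyl equatorial): E = 0.00 kcal/mol.
Chair I is the less stable (higher-energy) conformer, and in that chair the carboxyl group is axial.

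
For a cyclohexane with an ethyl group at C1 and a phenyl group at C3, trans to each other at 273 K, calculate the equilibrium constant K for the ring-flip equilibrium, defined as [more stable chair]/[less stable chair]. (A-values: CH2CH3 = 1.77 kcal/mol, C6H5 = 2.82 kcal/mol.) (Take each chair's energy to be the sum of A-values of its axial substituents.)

C1 and C3 have the same parity, so for the trans isomer the two substituents are one axial and one equatorial in each chair.
Chair I (ethyl axial, phenyl equatorial): E = 1.77 kcal/mol; chair II (ethyl equatorial, phenyl axial): E = 2.82 kcal/mol.
ΔG = 1.05 kcal/mol between the two chairs.
K = exp(ΔG/RT) with R = 1.987×10⁻³ kcal mol⁻¹ K⁻¹ and T = 273 K gives K ≈ 6.93.

K ≈ 6.93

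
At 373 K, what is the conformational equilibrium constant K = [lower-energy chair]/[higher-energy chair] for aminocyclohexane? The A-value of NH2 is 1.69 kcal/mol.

One chair has the amino group axial (E = 1.69 kcal/mol) and the other has it equatorial (E = 0).
ΔG = 1.69 kcal/mol between the two chairs.
K = exp(ΔG/RT) with R = 1.987×10⁻³ kcal mol⁻¹ K⁻¹ and T = 373 K gives K ≈ 9.78.

K ≈ 9.78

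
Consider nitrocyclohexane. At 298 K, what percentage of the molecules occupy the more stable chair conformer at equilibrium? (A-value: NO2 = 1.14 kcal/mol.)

87.3%

One chair has the nitro group axial (E = 1.14 kcal/mol) and the other has it equatorial (E = 0).
ΔG = 1.14 kcal/mol between the two chairs.
K = exp(ΔG/RT) with R = 1.987×10⁻³ kcal mol⁻¹ K⁻¹ and T = 298 K gives K ≈ 6.86.
Fraction in the lower-energy chair = K/(K+1) = 87.3%.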